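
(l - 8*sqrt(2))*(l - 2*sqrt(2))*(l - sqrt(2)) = l^3 - 11*sqrt(2)*l^2 + 52*l - 32*sqrt(2)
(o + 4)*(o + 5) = o^2 + 9*o + 20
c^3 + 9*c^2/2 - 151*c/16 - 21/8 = (c - 7/4)*(c + 1/4)*(c + 6)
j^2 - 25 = (j - 5)*(j + 5)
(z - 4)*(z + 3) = z^2 - z - 12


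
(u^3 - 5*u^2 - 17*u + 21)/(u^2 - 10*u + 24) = (u^3 - 5*u^2 - 17*u + 21)/(u^2 - 10*u + 24)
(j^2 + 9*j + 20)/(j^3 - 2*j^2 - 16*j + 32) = (j + 5)/(j^2 - 6*j + 8)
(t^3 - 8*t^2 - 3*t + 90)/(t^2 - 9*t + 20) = (t^2 - 3*t - 18)/(t - 4)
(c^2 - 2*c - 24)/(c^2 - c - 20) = (c - 6)/(c - 5)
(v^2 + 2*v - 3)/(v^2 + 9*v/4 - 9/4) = 4*(v - 1)/(4*v - 3)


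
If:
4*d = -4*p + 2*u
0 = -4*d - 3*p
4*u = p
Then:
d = 0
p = 0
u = 0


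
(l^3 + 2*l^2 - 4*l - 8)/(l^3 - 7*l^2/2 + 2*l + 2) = 2*(l^2 + 4*l + 4)/(2*l^2 - 3*l - 2)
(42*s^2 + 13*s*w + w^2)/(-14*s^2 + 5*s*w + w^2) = (-6*s - w)/(2*s - w)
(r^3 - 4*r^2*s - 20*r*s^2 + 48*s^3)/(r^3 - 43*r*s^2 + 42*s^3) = (r^2 + 2*r*s - 8*s^2)/(r^2 + 6*r*s - 7*s^2)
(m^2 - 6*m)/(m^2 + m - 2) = m*(m - 6)/(m^2 + m - 2)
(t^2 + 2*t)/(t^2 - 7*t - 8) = t*(t + 2)/(t^2 - 7*t - 8)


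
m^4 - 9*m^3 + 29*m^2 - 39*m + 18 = (m - 3)^2*(m - 2)*(m - 1)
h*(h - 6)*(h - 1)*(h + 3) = h^4 - 4*h^3 - 15*h^2 + 18*h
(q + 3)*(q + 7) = q^2 + 10*q + 21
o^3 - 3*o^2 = o^2*(o - 3)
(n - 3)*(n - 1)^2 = n^3 - 5*n^2 + 7*n - 3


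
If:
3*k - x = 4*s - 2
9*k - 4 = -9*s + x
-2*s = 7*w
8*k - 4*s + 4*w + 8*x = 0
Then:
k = 1/43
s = 252/559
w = -72/559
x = 149/559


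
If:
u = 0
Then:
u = 0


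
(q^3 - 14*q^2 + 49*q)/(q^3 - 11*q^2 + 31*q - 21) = q*(q - 7)/(q^2 - 4*q + 3)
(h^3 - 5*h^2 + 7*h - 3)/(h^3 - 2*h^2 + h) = (h - 3)/h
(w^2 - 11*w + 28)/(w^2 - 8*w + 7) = (w - 4)/(w - 1)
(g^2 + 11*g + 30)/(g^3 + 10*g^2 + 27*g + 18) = (g + 5)/(g^2 + 4*g + 3)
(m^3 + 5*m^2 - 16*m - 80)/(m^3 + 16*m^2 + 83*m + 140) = (m - 4)/(m + 7)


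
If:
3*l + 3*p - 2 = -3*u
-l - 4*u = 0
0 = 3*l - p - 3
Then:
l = 44/45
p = -1/15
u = -11/45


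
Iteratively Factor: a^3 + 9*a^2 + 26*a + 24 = (a + 2)*(a^2 + 7*a + 12) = (a + 2)*(a + 3)*(a + 4)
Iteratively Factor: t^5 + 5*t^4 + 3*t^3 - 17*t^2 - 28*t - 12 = (t - 2)*(t^4 + 7*t^3 + 17*t^2 + 17*t + 6) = (t - 2)*(t + 1)*(t^3 + 6*t^2 + 11*t + 6) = (t - 2)*(t + 1)^2*(t^2 + 5*t + 6) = (t - 2)*(t + 1)^2*(t + 2)*(t + 3)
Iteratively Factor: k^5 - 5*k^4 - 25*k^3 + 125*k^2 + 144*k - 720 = (k - 4)*(k^4 - k^3 - 29*k^2 + 9*k + 180) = (k - 4)*(k + 3)*(k^3 - 4*k^2 - 17*k + 60) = (k - 5)*(k - 4)*(k + 3)*(k^2 + k - 12) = (k - 5)*(k - 4)*(k + 3)*(k + 4)*(k - 3)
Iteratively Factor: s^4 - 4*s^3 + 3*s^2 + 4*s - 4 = (s - 2)*(s^3 - 2*s^2 - s + 2) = (s - 2)*(s + 1)*(s^2 - 3*s + 2) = (s - 2)*(s - 1)*(s + 1)*(s - 2)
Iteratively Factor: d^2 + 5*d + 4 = (d + 1)*(d + 4)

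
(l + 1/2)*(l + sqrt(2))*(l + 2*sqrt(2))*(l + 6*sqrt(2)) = l^4 + l^3/2 + 9*sqrt(2)*l^3 + 9*sqrt(2)*l^2/2 + 40*l^2 + 20*l + 24*sqrt(2)*l + 12*sqrt(2)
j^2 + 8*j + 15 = (j + 3)*(j + 5)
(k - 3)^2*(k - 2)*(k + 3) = k^4 - 5*k^3 - 3*k^2 + 45*k - 54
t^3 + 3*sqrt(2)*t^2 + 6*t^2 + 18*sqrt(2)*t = t*(t + 6)*(t + 3*sqrt(2))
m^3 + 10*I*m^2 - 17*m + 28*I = (m - I)*(m + 4*I)*(m + 7*I)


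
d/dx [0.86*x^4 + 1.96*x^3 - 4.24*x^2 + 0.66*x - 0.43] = 3.44*x^3 + 5.88*x^2 - 8.48*x + 0.66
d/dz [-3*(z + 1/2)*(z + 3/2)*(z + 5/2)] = -9*z^2 - 27*z - 69/4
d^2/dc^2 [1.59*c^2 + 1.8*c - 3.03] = 3.18000000000000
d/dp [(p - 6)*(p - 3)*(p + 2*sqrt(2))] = 3*p^2 - 18*p + 4*sqrt(2)*p - 18*sqrt(2) + 18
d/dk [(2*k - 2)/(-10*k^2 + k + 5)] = 2*(-10*k^2 + k + (k - 1)*(20*k - 1) + 5)/(-10*k^2 + k + 5)^2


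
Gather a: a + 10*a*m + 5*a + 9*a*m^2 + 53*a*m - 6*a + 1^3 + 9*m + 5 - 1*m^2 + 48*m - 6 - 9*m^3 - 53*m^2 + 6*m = a*(9*m^2 + 63*m) - 9*m^3 - 54*m^2 + 63*m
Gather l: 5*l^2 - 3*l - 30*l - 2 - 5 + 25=5*l^2 - 33*l + 18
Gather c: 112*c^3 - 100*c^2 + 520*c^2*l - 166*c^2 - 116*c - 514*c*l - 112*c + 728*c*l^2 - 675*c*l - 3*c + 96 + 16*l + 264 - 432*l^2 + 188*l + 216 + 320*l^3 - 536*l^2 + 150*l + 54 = 112*c^3 + c^2*(520*l - 266) + c*(728*l^2 - 1189*l - 231) + 320*l^3 - 968*l^2 + 354*l + 630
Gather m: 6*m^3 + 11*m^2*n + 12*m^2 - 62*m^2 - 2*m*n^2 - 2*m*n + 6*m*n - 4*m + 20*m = 6*m^3 + m^2*(11*n - 50) + m*(-2*n^2 + 4*n + 16)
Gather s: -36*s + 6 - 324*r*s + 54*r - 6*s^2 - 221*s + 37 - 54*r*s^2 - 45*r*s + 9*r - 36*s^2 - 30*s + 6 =63*r + s^2*(-54*r - 42) + s*(-369*r - 287) + 49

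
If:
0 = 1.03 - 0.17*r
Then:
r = 6.06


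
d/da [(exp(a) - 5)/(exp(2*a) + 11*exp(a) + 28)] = (-(exp(a) - 5)*(2*exp(a) + 11) + exp(2*a) + 11*exp(a) + 28)*exp(a)/(exp(2*a) + 11*exp(a) + 28)^2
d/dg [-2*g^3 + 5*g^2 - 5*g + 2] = -6*g^2 + 10*g - 5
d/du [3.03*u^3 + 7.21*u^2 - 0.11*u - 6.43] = 9.09*u^2 + 14.42*u - 0.11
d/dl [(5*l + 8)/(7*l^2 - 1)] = (35*l^2 - 14*l*(5*l + 8) - 5)/(7*l^2 - 1)^2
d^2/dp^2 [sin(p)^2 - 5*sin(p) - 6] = 5*sin(p) + 2*cos(2*p)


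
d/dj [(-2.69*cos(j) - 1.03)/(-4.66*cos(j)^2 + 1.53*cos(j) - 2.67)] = (12.5354*cos(j)^2 + 9.5996*cos(j) - 8.7582)*sin(j)/(21.7156*cos(j)^4 - 14.2596*cos(j)^3 + 27.2253*cos(j)^2 - 8.1702*cos(j) + 7.1289)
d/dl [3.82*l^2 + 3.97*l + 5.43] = 7.64*l + 3.97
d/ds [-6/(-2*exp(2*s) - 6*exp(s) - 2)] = (-6*exp(s) - 9)*exp(s)/(exp(2*s) + 3*exp(s) + 1)^2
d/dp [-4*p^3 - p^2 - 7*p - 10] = -12*p^2 - 2*p - 7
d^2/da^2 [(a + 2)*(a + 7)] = 2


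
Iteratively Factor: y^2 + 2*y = (y + 2)*(y)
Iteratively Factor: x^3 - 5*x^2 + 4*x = (x)*(x^2 - 5*x + 4) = x*(x - 4)*(x - 1)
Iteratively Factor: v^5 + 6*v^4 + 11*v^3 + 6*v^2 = (v + 3)*(v^4 + 3*v^3 + 2*v^2) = v*(v + 3)*(v^3 + 3*v^2 + 2*v) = v*(v + 2)*(v + 3)*(v^2 + v) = v*(v + 1)*(v + 2)*(v + 3)*(v)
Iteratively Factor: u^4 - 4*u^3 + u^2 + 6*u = (u - 3)*(u^3 - u^2 - 2*u) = (u - 3)*(u - 2)*(u^2 + u) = u*(u - 3)*(u - 2)*(u + 1)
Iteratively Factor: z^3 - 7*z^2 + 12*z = (z)*(z^2 - 7*z + 12) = z*(z - 3)*(z - 4)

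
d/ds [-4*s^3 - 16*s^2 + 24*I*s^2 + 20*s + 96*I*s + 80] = -12*s^2 + s*(-32 + 48*I) + 20 + 96*I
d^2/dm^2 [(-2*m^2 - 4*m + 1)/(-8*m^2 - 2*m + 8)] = (56*m^3 + 48*m^2 + 180*m + 31)/(64*m^6 + 48*m^5 - 180*m^4 - 95*m^3 + 180*m^2 + 48*m - 64)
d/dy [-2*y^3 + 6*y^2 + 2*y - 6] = -6*y^2 + 12*y + 2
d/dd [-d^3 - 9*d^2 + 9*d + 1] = -3*d^2 - 18*d + 9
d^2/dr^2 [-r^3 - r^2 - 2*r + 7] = -6*r - 2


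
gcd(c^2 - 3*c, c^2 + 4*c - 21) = c - 3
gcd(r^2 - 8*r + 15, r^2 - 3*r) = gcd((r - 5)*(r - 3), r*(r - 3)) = r - 3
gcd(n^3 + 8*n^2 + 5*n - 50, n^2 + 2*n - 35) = 1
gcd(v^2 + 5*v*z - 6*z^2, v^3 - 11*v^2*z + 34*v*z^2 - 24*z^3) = -v + z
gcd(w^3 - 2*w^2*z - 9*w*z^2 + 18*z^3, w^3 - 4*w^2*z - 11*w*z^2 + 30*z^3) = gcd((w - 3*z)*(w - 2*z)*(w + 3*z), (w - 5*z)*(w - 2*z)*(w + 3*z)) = -w^2 - w*z + 6*z^2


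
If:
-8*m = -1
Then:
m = 1/8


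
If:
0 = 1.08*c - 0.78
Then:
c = 0.72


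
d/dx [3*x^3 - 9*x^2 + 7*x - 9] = 9*x^2 - 18*x + 7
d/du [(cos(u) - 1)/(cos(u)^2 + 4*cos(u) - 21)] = (cos(u)^2 - 2*cos(u) + 17)*sin(u)/(cos(u)^2 + 4*cos(u) - 21)^2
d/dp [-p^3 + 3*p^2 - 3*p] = -3*p^2 + 6*p - 3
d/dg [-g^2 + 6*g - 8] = 6 - 2*g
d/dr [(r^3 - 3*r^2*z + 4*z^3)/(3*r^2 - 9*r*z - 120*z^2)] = (r*(-r + 2*z)*(-r^2 + 3*r*z + 40*z^2) - (2*r - 3*z)*(r^3 - 3*r^2*z + 4*z^3)/3)/(-r^2 + 3*r*z + 40*z^2)^2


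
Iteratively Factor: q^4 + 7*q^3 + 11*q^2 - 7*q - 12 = (q + 4)*(q^3 + 3*q^2 - q - 3) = (q + 3)*(q + 4)*(q^2 - 1) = (q + 1)*(q + 3)*(q + 4)*(q - 1)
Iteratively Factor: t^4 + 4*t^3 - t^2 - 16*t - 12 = (t + 2)*(t^3 + 2*t^2 - 5*t - 6) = (t + 2)*(t + 3)*(t^2 - t - 2) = (t + 1)*(t + 2)*(t + 3)*(t - 2)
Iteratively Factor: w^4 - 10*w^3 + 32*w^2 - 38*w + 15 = (w - 5)*(w^3 - 5*w^2 + 7*w - 3) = (w - 5)*(w - 1)*(w^2 - 4*w + 3) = (w - 5)*(w - 1)^2*(w - 3)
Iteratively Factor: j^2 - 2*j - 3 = (j - 3)*(j + 1)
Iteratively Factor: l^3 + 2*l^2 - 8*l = (l - 2)*(l^2 + 4*l) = l*(l - 2)*(l + 4)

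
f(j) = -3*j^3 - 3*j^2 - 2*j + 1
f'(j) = -9*j^2 - 6*j - 2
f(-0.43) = 1.54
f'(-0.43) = -1.08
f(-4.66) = 248.76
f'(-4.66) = -169.48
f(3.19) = -133.29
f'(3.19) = -112.72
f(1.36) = -14.82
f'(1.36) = -26.81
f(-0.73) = 2.03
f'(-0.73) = -2.42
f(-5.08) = 327.03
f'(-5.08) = -203.78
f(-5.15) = 341.51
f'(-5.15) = -209.80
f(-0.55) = 1.69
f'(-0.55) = -1.42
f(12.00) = -5639.00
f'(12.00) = -1370.00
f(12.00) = -5639.00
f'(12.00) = -1370.00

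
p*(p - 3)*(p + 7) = p^3 + 4*p^2 - 21*p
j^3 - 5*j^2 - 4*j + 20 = (j - 5)*(j - 2)*(j + 2)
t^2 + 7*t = t*(t + 7)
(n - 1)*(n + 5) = n^2 + 4*n - 5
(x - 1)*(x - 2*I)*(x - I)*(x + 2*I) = x^4 - x^3 - I*x^3 + 4*x^2 + I*x^2 - 4*x - 4*I*x + 4*I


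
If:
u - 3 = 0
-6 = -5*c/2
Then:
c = 12/5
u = 3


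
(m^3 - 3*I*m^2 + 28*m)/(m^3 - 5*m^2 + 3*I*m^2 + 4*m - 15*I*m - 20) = m*(m - 7*I)/(m^2 - m*(5 + I) + 5*I)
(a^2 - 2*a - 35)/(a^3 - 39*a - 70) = 1/(a + 2)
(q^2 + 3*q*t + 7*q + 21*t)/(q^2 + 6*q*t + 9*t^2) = (q + 7)/(q + 3*t)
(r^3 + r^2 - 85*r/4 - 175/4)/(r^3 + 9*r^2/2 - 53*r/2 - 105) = (r + 5/2)/(r + 6)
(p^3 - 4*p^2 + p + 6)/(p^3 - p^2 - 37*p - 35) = (p^2 - 5*p + 6)/(p^2 - 2*p - 35)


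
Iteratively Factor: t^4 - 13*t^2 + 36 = (t - 3)*(t^3 + 3*t^2 - 4*t - 12) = (t - 3)*(t + 3)*(t^2 - 4) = (t - 3)*(t - 2)*(t + 3)*(t + 2)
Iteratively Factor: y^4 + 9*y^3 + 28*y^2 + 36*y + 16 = (y + 4)*(y^3 + 5*y^2 + 8*y + 4) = (y + 1)*(y + 4)*(y^2 + 4*y + 4) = (y + 1)*(y + 2)*(y + 4)*(y + 2)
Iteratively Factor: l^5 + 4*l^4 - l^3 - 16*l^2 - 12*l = (l + 3)*(l^4 + l^3 - 4*l^2 - 4*l) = l*(l + 3)*(l^3 + l^2 - 4*l - 4) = l*(l + 2)*(l + 3)*(l^2 - l - 2) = l*(l - 2)*(l + 2)*(l + 3)*(l + 1)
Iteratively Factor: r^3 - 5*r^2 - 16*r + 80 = (r - 5)*(r^2 - 16) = (r - 5)*(r + 4)*(r - 4)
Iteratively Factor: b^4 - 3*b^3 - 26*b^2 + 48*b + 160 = (b - 5)*(b^3 + 2*b^2 - 16*b - 32) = (b - 5)*(b - 4)*(b^2 + 6*b + 8) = (b - 5)*(b - 4)*(b + 2)*(b + 4)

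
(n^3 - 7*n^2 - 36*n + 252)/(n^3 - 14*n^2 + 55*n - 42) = (n + 6)/(n - 1)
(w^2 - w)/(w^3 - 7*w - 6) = w*(1 - w)/(-w^3 + 7*w + 6)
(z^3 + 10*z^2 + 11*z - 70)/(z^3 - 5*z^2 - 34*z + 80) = (z + 7)/(z - 8)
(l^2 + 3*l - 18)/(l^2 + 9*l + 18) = (l - 3)/(l + 3)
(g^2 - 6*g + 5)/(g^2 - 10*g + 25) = (g - 1)/(g - 5)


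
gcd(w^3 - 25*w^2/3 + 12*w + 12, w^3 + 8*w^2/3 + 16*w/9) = 1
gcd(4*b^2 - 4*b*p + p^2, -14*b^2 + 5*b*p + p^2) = -2*b + p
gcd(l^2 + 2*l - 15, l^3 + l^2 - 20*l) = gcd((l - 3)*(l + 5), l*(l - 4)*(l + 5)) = l + 5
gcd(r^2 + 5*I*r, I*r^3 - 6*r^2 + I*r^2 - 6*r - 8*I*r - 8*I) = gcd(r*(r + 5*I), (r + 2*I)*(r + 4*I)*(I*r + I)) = 1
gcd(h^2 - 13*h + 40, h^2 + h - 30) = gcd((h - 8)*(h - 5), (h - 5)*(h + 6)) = h - 5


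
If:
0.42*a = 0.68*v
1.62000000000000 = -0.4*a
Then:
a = -4.05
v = -2.50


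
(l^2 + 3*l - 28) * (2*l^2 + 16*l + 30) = 2*l^4 + 22*l^3 + 22*l^2 - 358*l - 840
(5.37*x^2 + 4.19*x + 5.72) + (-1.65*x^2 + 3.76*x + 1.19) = 3.72*x^2 + 7.95*x + 6.91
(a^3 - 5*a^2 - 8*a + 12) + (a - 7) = a^3 - 5*a^2 - 7*a + 5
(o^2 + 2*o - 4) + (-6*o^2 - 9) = -5*o^2 + 2*o - 13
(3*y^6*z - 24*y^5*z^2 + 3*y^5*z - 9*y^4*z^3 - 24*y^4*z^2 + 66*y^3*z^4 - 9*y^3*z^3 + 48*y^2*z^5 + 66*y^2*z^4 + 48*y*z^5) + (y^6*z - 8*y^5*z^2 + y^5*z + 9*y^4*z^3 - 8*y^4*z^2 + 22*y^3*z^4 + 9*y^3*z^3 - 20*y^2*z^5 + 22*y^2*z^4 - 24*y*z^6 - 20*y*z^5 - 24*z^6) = 4*y^6*z - 32*y^5*z^2 + 4*y^5*z - 32*y^4*z^2 + 88*y^3*z^4 + 28*y^2*z^5 + 88*y^2*z^4 - 24*y*z^6 + 28*y*z^5 - 24*z^6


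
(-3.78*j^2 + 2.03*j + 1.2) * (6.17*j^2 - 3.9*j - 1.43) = -23.3226*j^4 + 27.2671*j^3 + 4.8924*j^2 - 7.5829*j - 1.716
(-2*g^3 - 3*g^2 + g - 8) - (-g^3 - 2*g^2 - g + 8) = -g^3 - g^2 + 2*g - 16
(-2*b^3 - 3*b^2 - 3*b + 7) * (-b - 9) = 2*b^4 + 21*b^3 + 30*b^2 + 20*b - 63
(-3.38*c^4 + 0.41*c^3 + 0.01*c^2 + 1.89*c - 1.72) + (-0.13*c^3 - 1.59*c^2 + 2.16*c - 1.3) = -3.38*c^4 + 0.28*c^3 - 1.58*c^2 + 4.05*c - 3.02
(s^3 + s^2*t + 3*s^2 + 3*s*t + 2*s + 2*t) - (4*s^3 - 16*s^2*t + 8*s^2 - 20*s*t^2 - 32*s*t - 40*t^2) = -3*s^3 + 17*s^2*t - 5*s^2 + 20*s*t^2 + 35*s*t + 2*s + 40*t^2 + 2*t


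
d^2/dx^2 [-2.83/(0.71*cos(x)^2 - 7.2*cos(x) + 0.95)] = (5.706412*(1 - cos(x)^2)^2 - 43.40088*cos(x)^3 + 141.925066*cos(x)^2 + 106.15896*cos(x) - 295.303142)/(0.71*cos(x)^2 - 7.2*cos(x) + 0.95)^3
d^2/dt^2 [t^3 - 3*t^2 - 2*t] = 6*t - 6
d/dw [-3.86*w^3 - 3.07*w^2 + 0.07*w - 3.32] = -11.58*w^2 - 6.14*w + 0.07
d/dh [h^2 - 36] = 2*h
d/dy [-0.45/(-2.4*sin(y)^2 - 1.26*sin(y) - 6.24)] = -(2.16*sin(y) + 0.567)*cos(y)/(2.4*sin(y)^2 + 1.26*sin(y) + 6.24)^2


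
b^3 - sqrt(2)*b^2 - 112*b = b*(b - 8*sqrt(2))*(b + 7*sqrt(2))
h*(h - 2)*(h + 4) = h^3 + 2*h^2 - 8*h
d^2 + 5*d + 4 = (d + 1)*(d + 4)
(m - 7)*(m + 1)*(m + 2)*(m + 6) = m^4 + 2*m^3 - 43*m^2 - 128*m - 84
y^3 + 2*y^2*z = y^2*(y + 2*z)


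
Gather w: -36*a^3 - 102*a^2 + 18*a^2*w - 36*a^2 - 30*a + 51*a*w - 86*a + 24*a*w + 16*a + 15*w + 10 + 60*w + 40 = -36*a^3 - 138*a^2 - 100*a + w*(18*a^2 + 75*a + 75) + 50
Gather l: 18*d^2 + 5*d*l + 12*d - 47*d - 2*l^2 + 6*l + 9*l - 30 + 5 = 18*d^2 - 35*d - 2*l^2 + l*(5*d + 15) - 25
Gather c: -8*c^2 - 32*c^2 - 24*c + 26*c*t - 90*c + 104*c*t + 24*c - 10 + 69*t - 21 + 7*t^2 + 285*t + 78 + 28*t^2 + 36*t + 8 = -40*c^2 + c*(130*t - 90) + 35*t^2 + 390*t + 55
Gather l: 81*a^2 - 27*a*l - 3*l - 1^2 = 81*a^2 + l*(-27*a - 3) - 1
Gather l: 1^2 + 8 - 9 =0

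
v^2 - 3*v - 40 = (v - 8)*(v + 5)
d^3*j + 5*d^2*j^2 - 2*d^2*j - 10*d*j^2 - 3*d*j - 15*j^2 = (d - 3)*(d + 5*j)*(d*j + j)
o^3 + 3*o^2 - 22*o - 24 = (o - 4)*(o + 1)*(o + 6)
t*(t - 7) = t^2 - 7*t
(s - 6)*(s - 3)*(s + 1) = s^3 - 8*s^2 + 9*s + 18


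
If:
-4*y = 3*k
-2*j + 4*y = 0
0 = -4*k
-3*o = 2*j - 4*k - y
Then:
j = 0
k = 0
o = 0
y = 0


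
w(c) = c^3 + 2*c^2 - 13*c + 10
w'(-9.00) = 194.00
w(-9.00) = -440.00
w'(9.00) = 266.00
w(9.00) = 784.00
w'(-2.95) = 1.31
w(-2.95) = 40.08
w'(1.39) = -1.64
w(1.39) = -1.52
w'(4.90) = 78.63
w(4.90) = 111.97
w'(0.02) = -12.92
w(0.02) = 9.74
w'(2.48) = 15.37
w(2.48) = 5.31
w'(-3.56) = 10.78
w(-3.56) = 36.51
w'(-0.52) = -14.27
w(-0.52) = 17.16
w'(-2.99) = 1.86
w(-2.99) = 40.02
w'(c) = 3*c^2 + 4*c - 13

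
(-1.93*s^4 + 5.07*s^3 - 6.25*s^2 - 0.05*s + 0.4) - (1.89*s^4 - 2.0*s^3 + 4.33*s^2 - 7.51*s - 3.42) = -3.82*s^4 + 7.07*s^3 - 10.58*s^2 + 7.46*s + 3.82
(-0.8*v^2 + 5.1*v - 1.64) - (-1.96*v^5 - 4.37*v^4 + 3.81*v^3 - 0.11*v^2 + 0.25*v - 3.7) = 1.96*v^5 + 4.37*v^4 - 3.81*v^3 - 0.69*v^2 + 4.85*v + 2.06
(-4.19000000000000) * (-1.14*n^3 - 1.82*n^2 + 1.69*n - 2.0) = 4.7766*n^3 + 7.6258*n^2 - 7.0811*n + 8.38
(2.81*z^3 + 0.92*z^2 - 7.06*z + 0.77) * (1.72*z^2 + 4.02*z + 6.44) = 4.8332*z^5 + 12.8786*z^4 + 9.6516*z^3 - 21.132*z^2 - 42.371*z + 4.9588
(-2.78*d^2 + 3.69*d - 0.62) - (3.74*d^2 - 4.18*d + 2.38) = -6.52*d^2 + 7.87*d - 3.0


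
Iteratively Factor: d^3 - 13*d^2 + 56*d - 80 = (d - 4)*(d^2 - 9*d + 20) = (d - 5)*(d - 4)*(d - 4)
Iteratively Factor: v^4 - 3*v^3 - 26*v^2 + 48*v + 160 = (v - 5)*(v^3 + 2*v^2 - 16*v - 32) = (v - 5)*(v + 4)*(v^2 - 2*v - 8) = (v - 5)*(v + 2)*(v + 4)*(v - 4)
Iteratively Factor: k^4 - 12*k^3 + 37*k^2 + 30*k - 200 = (k - 5)*(k^3 - 7*k^2 + 2*k + 40) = (k - 5)^2*(k^2 - 2*k - 8) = (k - 5)^2*(k + 2)*(k - 4)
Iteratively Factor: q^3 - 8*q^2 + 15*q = (q - 5)*(q^2 - 3*q) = (q - 5)*(q - 3)*(q)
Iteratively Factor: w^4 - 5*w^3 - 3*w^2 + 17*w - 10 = (w + 2)*(w^3 - 7*w^2 + 11*w - 5) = (w - 5)*(w + 2)*(w^2 - 2*w + 1) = (w - 5)*(w - 1)*(w + 2)*(w - 1)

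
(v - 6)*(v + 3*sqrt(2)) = v^2 - 6*v + 3*sqrt(2)*v - 18*sqrt(2)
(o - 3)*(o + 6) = o^2 + 3*o - 18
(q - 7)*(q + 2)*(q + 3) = q^3 - 2*q^2 - 29*q - 42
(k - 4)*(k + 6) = k^2 + 2*k - 24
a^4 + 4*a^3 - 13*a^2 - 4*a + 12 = (a - 2)*(a - 1)*(a + 1)*(a + 6)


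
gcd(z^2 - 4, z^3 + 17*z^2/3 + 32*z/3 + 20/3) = z + 2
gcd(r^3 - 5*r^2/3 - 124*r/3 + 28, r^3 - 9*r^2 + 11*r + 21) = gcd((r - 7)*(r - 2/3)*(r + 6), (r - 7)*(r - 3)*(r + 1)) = r - 7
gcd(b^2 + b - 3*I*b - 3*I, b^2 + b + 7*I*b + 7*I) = b + 1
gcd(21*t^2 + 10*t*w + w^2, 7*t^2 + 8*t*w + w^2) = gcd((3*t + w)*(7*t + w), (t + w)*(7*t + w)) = 7*t + w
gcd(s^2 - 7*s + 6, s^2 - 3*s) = 1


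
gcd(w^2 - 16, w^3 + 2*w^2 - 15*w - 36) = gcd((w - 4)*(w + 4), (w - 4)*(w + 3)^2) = w - 4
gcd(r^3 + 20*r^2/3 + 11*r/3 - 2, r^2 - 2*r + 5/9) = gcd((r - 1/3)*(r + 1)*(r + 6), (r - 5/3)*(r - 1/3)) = r - 1/3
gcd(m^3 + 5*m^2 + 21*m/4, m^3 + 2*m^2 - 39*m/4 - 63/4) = m^2 + 5*m + 21/4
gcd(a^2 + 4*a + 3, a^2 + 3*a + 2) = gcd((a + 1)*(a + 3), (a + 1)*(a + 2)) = a + 1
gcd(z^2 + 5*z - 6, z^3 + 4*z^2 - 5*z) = z - 1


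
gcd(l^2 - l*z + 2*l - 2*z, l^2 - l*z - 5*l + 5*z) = -l + z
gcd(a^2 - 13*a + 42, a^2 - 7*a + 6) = a - 6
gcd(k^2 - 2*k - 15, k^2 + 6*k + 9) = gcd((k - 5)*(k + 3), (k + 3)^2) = k + 3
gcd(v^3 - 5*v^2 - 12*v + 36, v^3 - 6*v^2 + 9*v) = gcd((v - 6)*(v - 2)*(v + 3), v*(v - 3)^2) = 1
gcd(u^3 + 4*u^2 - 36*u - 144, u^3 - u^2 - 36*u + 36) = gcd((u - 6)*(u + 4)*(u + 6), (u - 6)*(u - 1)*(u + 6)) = u^2 - 36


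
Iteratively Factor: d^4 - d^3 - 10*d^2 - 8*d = (d)*(d^3 - d^2 - 10*d - 8) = d*(d + 1)*(d^2 - 2*d - 8) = d*(d - 4)*(d + 1)*(d + 2)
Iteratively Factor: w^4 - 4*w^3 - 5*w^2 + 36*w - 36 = (w - 3)*(w^3 - w^2 - 8*w + 12) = (w - 3)*(w - 2)*(w^2 + w - 6) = (w - 3)*(w - 2)*(w + 3)*(w - 2)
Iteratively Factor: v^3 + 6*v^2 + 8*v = (v + 2)*(v^2 + 4*v) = v*(v + 2)*(v + 4)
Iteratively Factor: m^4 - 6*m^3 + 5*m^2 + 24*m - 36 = (m - 3)*(m^3 - 3*m^2 - 4*m + 12) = (m - 3)^2*(m^2 - 4) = (m - 3)^2*(m - 2)*(m + 2)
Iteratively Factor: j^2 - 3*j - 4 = (j - 4)*(j + 1)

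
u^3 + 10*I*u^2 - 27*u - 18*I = (u + I)*(u + 3*I)*(u + 6*I)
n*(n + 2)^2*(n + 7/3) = n^4 + 19*n^3/3 + 40*n^2/3 + 28*n/3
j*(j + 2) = j^2 + 2*j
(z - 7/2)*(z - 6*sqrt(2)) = z^2 - 6*sqrt(2)*z - 7*z/2 + 21*sqrt(2)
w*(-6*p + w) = -6*p*w + w^2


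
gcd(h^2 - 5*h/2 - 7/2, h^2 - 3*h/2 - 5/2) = h + 1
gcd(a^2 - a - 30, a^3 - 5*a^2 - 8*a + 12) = a - 6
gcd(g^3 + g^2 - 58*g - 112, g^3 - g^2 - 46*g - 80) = g^2 - 6*g - 16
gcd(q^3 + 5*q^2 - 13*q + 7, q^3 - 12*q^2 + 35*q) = 1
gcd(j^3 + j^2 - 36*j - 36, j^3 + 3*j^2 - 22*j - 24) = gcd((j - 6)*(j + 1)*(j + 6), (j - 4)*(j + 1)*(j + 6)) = j^2 + 7*j + 6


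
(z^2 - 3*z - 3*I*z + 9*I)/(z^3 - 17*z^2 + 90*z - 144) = (z - 3*I)/(z^2 - 14*z + 48)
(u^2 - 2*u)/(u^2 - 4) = u/(u + 2)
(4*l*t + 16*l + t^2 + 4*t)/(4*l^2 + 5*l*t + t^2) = (t + 4)/(l + t)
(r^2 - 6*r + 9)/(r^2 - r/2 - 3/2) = 2*(-r^2 + 6*r - 9)/(-2*r^2 + r + 3)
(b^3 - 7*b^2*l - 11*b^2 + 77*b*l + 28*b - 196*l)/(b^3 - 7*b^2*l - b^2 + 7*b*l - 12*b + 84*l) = (b - 7)/(b + 3)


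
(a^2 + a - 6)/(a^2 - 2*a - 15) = (a - 2)/(a - 5)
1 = 1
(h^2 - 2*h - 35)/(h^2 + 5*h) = (h - 7)/h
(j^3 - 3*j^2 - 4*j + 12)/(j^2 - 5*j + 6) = j + 2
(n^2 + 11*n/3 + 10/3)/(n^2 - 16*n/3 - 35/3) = (n + 2)/(n - 7)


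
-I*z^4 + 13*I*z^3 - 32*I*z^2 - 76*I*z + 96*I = (z - 8)*(z - 6)*(z + 2)*(-I*z + I)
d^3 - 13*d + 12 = (d - 3)*(d - 1)*(d + 4)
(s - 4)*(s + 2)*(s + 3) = s^3 + s^2 - 14*s - 24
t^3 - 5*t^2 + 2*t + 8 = (t - 4)*(t - 2)*(t + 1)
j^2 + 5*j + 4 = (j + 1)*(j + 4)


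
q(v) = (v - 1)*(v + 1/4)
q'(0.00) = -0.75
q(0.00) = -0.25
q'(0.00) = -0.75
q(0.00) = -0.25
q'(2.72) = 4.69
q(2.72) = 5.11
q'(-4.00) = -8.75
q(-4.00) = 18.75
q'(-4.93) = -10.61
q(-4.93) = 27.75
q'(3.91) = 7.07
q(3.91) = 12.11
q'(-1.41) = -3.57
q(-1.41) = 2.80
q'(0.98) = 1.21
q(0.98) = -0.02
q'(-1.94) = -4.63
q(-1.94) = 4.97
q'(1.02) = 1.29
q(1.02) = 0.03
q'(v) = 2*v - 3/4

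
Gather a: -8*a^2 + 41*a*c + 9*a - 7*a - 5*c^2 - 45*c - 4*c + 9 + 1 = -8*a^2 + a*(41*c + 2) - 5*c^2 - 49*c + 10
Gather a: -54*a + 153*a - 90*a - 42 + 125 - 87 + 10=9*a + 6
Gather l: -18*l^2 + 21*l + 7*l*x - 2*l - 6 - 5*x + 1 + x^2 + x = -18*l^2 + l*(7*x + 19) + x^2 - 4*x - 5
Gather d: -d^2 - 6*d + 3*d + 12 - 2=-d^2 - 3*d + 10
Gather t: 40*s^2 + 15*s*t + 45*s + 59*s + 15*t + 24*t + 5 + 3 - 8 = 40*s^2 + 104*s + t*(15*s + 39)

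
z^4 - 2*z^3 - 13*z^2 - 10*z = z*(z - 5)*(z + 1)*(z + 2)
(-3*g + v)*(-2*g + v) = 6*g^2 - 5*g*v + v^2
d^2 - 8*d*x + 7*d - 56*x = (d + 7)*(d - 8*x)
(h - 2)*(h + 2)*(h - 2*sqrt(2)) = h^3 - 2*sqrt(2)*h^2 - 4*h + 8*sqrt(2)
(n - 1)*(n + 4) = n^2 + 3*n - 4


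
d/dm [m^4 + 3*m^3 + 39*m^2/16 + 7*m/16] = 4*m^3 + 9*m^2 + 39*m/8 + 7/16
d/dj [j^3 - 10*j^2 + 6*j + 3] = 3*j^2 - 20*j + 6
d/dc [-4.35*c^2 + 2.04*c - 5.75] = 2.04 - 8.7*c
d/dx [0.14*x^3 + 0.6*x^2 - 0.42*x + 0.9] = 0.42*x^2 + 1.2*x - 0.42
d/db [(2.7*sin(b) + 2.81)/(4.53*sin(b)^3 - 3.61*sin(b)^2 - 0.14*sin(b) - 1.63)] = (-24.462*sin(b)^3 - 28.4409*sin(b)^2 + 20.2882*sin(b) - 4.0076)*cos(b)/(20.5209*sin(b)^6 - 32.7066*sin(b)^5 + 11.7637*sin(b)^4 - 13.757*sin(b)^3 + 11.7882*sin(b)^2 + 0.4564*sin(b) + 2.6569)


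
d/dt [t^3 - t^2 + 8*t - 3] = 3*t^2 - 2*t + 8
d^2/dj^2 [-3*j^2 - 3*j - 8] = -6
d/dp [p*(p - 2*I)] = 2*p - 2*I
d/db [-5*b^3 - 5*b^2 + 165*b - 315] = -15*b^2 - 10*b + 165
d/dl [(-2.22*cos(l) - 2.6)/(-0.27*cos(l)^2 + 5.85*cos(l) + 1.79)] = (0.5994*cos(l)^2 + 1.404*cos(l) - 11.2362)*sin(l)/(0.0729*cos(l)^4 - 3.159*cos(l)^3 + 33.2559*cos(l)^2 + 20.943*cos(l) + 3.2041)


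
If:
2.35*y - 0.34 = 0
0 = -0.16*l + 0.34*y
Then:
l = 0.31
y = 0.14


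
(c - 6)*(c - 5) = c^2 - 11*c + 30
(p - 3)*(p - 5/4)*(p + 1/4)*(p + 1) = p^4 - 3*p^3 - 21*p^2/16 + 29*p/8 + 15/16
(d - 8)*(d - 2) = d^2 - 10*d + 16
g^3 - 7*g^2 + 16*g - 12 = (g - 3)*(g - 2)^2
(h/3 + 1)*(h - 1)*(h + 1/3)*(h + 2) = h^4/3 + 13*h^3/9 + 7*h^2/9 - 17*h/9 - 2/3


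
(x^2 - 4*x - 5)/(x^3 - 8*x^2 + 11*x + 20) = 1/(x - 4)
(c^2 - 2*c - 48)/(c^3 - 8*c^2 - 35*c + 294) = (c - 8)/(c^2 - 14*c + 49)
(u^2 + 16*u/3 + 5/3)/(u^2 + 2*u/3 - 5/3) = (3*u^2 + 16*u + 5)/(3*u^2 + 2*u - 5)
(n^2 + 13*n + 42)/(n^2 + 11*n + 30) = (n + 7)/(n + 5)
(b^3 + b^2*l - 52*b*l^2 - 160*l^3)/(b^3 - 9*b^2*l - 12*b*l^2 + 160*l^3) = (b + 5*l)/(b - 5*l)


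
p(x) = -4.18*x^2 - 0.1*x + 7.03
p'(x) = -8.36*x - 0.1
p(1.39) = -1.19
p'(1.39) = -11.72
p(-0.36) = 6.52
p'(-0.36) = 2.91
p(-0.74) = 4.82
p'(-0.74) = 6.09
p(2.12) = -11.97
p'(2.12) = -17.82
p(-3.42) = -41.52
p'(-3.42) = 28.49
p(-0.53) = 5.91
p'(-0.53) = 4.33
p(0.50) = 5.94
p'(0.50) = -4.28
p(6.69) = -180.72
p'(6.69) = -56.03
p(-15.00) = -931.97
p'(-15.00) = 125.30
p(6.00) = -144.05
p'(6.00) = -50.26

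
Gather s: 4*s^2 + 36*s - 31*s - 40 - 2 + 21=4*s^2 + 5*s - 21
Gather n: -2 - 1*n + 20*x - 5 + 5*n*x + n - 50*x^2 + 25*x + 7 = 5*n*x - 50*x^2 + 45*x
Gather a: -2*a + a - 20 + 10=-a - 10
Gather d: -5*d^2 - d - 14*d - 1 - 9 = -5*d^2 - 15*d - 10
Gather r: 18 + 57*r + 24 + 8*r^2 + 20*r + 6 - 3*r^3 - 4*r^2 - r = -3*r^3 + 4*r^2 + 76*r + 48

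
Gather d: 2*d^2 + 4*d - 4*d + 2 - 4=2*d^2 - 2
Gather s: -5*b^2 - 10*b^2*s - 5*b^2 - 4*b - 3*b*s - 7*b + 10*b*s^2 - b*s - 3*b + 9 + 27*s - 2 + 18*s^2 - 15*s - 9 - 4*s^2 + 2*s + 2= -10*b^2 - 14*b + s^2*(10*b + 14) + s*(-10*b^2 - 4*b + 14)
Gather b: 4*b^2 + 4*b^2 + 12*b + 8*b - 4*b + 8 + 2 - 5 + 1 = 8*b^2 + 16*b + 6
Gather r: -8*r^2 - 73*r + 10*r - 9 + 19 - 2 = -8*r^2 - 63*r + 8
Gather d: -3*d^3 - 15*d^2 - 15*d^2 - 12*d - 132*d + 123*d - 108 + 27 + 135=-3*d^3 - 30*d^2 - 21*d + 54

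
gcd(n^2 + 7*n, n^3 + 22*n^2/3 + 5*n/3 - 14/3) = n + 7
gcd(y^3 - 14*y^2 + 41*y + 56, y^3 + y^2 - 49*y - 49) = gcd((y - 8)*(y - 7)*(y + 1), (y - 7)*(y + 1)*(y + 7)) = y^2 - 6*y - 7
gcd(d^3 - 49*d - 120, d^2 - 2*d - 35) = d + 5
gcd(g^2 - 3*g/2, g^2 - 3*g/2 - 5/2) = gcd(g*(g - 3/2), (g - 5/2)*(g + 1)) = 1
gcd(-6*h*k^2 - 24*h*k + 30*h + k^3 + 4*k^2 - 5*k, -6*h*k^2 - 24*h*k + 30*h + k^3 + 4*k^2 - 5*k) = 6*h*k^2 + 24*h*k - 30*h - k^3 - 4*k^2 + 5*k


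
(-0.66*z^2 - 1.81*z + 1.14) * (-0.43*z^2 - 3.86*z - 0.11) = 0.2838*z^4 + 3.3259*z^3 + 6.569*z^2 - 4.2013*z - 0.1254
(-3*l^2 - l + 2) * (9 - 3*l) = 9*l^3 - 24*l^2 - 15*l + 18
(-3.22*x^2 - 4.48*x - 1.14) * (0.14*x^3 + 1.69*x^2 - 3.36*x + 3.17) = -0.4508*x^5 - 6.069*x^4 + 3.0884*x^3 + 2.9188*x^2 - 10.3712*x - 3.6138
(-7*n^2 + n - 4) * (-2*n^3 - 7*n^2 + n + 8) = 14*n^5 + 47*n^4 - 6*n^3 - 27*n^2 + 4*n - 32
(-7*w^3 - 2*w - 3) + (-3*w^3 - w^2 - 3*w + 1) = -10*w^3 - w^2 - 5*w - 2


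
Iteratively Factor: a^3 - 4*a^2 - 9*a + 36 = (a + 3)*(a^2 - 7*a + 12) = (a - 4)*(a + 3)*(a - 3)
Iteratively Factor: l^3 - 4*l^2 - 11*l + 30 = (l + 3)*(l^2 - 7*l + 10) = (l - 2)*(l + 3)*(l - 5)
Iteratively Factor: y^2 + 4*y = (y + 4)*(y)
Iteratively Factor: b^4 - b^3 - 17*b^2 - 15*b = (b)*(b^3 - b^2 - 17*b - 15) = b*(b - 5)*(b^2 + 4*b + 3) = b*(b - 5)*(b + 3)*(b + 1)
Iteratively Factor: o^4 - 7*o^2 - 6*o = (o)*(o^3 - 7*o - 6) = o*(o - 3)*(o^2 + 3*o + 2) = o*(o - 3)*(o + 2)*(o + 1)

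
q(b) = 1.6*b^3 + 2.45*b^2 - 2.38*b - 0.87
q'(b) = 4.8*b^2 + 4.9*b - 2.38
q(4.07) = 137.90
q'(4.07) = 97.07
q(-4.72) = -103.30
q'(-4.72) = 81.43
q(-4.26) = -69.96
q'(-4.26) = 63.85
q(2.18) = 22.16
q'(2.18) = 31.11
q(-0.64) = 1.24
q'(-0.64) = -3.55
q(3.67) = 102.48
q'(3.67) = 80.25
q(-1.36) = 2.87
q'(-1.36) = -0.17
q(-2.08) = 0.28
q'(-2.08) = 8.19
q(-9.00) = -947.40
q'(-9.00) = 342.32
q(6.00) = 418.65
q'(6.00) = 199.82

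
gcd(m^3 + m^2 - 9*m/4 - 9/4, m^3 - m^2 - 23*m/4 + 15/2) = m - 3/2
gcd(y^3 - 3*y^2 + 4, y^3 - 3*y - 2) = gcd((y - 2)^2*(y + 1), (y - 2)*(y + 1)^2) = y^2 - y - 2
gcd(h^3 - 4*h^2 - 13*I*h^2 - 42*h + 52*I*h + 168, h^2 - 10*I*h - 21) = h - 7*I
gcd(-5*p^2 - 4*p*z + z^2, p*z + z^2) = p + z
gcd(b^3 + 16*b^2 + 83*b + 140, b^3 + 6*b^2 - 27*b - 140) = b^2 + 11*b + 28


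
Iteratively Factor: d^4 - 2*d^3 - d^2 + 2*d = (d - 1)*(d^3 - d^2 - 2*d) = (d - 2)*(d - 1)*(d^2 + d) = d*(d - 2)*(d - 1)*(d + 1)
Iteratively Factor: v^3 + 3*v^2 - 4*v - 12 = (v + 2)*(v^2 + v - 6) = (v + 2)*(v + 3)*(v - 2)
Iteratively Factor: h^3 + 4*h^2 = (h)*(h^2 + 4*h) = h*(h + 4)*(h)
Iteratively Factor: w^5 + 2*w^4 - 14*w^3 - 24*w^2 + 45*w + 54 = (w - 3)*(w^4 + 5*w^3 + w^2 - 21*w - 18) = (w - 3)*(w + 1)*(w^3 + 4*w^2 - 3*w - 18) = (w - 3)*(w + 1)*(w + 3)*(w^2 + w - 6) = (w - 3)*(w - 2)*(w + 1)*(w + 3)*(w + 3)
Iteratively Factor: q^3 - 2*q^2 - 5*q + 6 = (q - 1)*(q^2 - q - 6) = (q - 1)*(q + 2)*(q - 3)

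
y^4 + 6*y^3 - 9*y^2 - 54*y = y*(y - 3)*(y + 3)*(y + 6)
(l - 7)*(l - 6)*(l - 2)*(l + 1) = l^4 - 14*l^3 + 53*l^2 - 16*l - 84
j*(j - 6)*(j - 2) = j^3 - 8*j^2 + 12*j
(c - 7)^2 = c^2 - 14*c + 49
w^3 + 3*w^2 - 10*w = w*(w - 2)*(w + 5)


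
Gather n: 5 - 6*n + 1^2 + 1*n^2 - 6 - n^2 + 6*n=0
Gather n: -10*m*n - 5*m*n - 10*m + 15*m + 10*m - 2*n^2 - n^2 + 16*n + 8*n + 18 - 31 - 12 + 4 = 15*m - 3*n^2 + n*(24 - 15*m) - 21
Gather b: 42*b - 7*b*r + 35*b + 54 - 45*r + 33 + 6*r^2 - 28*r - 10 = b*(77 - 7*r) + 6*r^2 - 73*r + 77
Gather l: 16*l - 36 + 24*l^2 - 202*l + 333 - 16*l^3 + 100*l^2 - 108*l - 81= -16*l^3 + 124*l^2 - 294*l + 216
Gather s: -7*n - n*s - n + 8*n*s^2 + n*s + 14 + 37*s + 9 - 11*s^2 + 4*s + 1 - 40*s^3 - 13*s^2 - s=-8*n - 40*s^3 + s^2*(8*n - 24) + 40*s + 24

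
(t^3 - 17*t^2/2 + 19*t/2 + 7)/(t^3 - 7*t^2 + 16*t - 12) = (2*t^2 - 13*t - 7)/(2*(t^2 - 5*t + 6))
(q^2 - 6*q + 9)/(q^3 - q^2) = (q^2 - 6*q + 9)/(q^2*(q - 1))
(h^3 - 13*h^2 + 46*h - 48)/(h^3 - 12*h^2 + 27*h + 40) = (h^2 - 5*h + 6)/(h^2 - 4*h - 5)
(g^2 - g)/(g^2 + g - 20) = g*(g - 1)/(g^2 + g - 20)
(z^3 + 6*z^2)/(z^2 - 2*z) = z*(z + 6)/(z - 2)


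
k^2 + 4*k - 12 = (k - 2)*(k + 6)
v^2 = v^2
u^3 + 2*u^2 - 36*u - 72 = (u - 6)*(u + 2)*(u + 6)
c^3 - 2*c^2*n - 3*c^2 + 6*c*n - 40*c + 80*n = (c - 8)*(c + 5)*(c - 2*n)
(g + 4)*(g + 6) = g^2 + 10*g + 24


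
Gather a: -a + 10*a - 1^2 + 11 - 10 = 9*a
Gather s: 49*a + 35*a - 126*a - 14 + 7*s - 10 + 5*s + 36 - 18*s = -42*a - 6*s + 12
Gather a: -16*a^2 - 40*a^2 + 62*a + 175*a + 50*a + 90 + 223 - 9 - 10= -56*a^2 + 287*a + 294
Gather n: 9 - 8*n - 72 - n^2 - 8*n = -n^2 - 16*n - 63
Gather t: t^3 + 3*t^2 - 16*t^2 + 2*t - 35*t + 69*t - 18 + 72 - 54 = t^3 - 13*t^2 + 36*t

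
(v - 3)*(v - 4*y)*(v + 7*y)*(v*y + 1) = v^4*y + 3*v^3*y^2 - 3*v^3*y + v^3 - 28*v^2*y^3 - 9*v^2*y^2 + 3*v^2*y - 3*v^2 + 84*v*y^3 - 28*v*y^2 - 9*v*y + 84*y^2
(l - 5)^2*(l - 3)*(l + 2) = l^4 - 11*l^3 + 29*l^2 + 35*l - 150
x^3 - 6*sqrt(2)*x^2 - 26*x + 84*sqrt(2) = (x - 7*sqrt(2))*(x - 2*sqrt(2))*(x + 3*sqrt(2))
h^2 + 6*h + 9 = (h + 3)^2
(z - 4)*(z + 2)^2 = z^3 - 12*z - 16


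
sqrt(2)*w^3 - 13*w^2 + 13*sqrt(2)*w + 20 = (w - 5*sqrt(2))*(w - 2*sqrt(2))*(sqrt(2)*w + 1)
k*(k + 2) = k^2 + 2*k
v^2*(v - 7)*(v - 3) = v^4 - 10*v^3 + 21*v^2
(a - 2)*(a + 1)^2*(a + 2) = a^4 + 2*a^3 - 3*a^2 - 8*a - 4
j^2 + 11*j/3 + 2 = (j + 2/3)*(j + 3)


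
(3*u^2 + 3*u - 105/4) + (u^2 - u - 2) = 4*u^2 + 2*u - 113/4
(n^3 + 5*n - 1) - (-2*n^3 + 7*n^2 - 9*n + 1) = 3*n^3 - 7*n^2 + 14*n - 2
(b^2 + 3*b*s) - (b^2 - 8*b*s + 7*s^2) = 11*b*s - 7*s^2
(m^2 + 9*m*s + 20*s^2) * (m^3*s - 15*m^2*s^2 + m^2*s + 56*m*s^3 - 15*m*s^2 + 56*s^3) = m^5*s - 6*m^4*s^2 + m^4*s - 59*m^3*s^3 - 6*m^3*s^2 + 204*m^2*s^4 - 59*m^2*s^3 + 1120*m*s^5 + 204*m*s^4 + 1120*s^5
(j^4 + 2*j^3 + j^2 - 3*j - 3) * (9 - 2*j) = -2*j^5 + 5*j^4 + 16*j^3 + 15*j^2 - 21*j - 27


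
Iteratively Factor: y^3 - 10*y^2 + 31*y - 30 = (y - 2)*(y^2 - 8*y + 15) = (y - 5)*(y - 2)*(y - 3)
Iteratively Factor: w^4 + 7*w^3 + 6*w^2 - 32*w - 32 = (w + 4)*(w^3 + 3*w^2 - 6*w - 8) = (w - 2)*(w + 4)*(w^2 + 5*w + 4) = (w - 2)*(w + 1)*(w + 4)*(w + 4)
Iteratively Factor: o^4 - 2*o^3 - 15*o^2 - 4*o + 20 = (o - 5)*(o^3 + 3*o^2 - 4) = (o - 5)*(o + 2)*(o^2 + o - 2) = (o - 5)*(o - 1)*(o + 2)*(o + 2)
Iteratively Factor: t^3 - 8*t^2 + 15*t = (t)*(t^2 - 8*t + 15) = t*(t - 5)*(t - 3)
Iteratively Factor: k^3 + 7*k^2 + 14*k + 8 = (k + 2)*(k^2 + 5*k + 4) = (k + 1)*(k + 2)*(k + 4)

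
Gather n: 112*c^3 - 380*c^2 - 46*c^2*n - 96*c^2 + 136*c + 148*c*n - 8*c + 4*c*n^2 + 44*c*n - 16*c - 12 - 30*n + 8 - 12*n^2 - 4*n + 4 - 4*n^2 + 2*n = 112*c^3 - 476*c^2 + 112*c + n^2*(4*c - 16) + n*(-46*c^2 + 192*c - 32)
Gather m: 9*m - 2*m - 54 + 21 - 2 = 7*m - 35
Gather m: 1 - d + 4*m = -d + 4*m + 1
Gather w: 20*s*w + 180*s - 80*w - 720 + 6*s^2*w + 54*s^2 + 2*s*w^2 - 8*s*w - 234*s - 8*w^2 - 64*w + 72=54*s^2 - 54*s + w^2*(2*s - 8) + w*(6*s^2 + 12*s - 144) - 648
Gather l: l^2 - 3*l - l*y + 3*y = l^2 + l*(-y - 3) + 3*y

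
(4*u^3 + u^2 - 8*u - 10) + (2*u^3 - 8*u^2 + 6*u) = 6*u^3 - 7*u^2 - 2*u - 10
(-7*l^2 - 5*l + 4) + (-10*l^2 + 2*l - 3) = -17*l^2 - 3*l + 1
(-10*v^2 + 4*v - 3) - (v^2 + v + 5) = -11*v^2 + 3*v - 8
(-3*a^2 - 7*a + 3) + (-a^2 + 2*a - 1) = -4*a^2 - 5*a + 2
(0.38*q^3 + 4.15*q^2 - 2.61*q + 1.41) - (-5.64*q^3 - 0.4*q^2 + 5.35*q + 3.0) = 6.02*q^3 + 4.55*q^2 - 7.96*q - 1.59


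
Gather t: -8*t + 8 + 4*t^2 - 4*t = 4*t^2 - 12*t + 8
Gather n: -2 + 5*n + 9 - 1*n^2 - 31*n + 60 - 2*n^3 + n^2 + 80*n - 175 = -2*n^3 + 54*n - 108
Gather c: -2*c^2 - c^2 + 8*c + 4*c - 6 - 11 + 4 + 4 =-3*c^2 + 12*c - 9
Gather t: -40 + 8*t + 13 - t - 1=7*t - 28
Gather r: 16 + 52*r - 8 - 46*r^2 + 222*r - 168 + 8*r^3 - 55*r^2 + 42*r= 8*r^3 - 101*r^2 + 316*r - 160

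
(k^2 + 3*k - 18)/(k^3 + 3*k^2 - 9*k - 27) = (k + 6)/(k^2 + 6*k + 9)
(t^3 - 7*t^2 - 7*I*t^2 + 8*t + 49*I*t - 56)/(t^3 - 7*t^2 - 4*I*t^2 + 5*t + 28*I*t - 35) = (t - 8*I)/(t - 5*I)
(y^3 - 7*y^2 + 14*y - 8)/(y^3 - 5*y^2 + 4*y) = (y - 2)/y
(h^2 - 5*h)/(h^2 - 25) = h/(h + 5)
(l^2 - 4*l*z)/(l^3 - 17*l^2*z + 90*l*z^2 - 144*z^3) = l*(l - 4*z)/(l^3 - 17*l^2*z + 90*l*z^2 - 144*z^3)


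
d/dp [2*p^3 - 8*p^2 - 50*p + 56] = 6*p^2 - 16*p - 50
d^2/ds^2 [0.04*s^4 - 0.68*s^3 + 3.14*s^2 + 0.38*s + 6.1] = 0.48*s^2 - 4.08*s + 6.28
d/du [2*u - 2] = 2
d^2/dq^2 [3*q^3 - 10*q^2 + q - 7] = 18*q - 20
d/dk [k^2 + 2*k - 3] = 2*k + 2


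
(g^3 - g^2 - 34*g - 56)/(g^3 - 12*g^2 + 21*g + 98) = (g + 4)/(g - 7)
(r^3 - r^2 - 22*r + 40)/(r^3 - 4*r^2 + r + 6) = (r^2 + r - 20)/(r^2 - 2*r - 3)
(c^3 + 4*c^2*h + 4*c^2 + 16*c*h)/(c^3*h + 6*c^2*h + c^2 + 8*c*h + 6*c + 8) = c*(c + 4*h)/(c^2*h + 2*c*h + c + 2)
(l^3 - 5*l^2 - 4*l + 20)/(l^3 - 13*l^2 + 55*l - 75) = (l^2 - 4)/(l^2 - 8*l + 15)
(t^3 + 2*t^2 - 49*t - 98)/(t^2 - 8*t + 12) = (t^3 + 2*t^2 - 49*t - 98)/(t^2 - 8*t + 12)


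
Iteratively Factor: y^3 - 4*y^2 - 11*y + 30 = (y - 2)*(y^2 - 2*y - 15) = (y - 5)*(y - 2)*(y + 3)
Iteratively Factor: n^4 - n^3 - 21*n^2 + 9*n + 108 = (n + 3)*(n^3 - 4*n^2 - 9*n + 36) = (n - 3)*(n + 3)*(n^2 - n - 12) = (n - 3)*(n + 3)^2*(n - 4)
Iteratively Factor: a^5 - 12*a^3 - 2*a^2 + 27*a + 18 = (a + 1)*(a^4 - a^3 - 11*a^2 + 9*a + 18) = (a - 3)*(a + 1)*(a^3 + 2*a^2 - 5*a - 6) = (a - 3)*(a + 1)*(a + 3)*(a^2 - a - 2) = (a - 3)*(a - 2)*(a + 1)*(a + 3)*(a + 1)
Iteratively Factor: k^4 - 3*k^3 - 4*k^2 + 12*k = (k - 2)*(k^3 - k^2 - 6*k) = (k - 2)*(k + 2)*(k^2 - 3*k) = k*(k - 2)*(k + 2)*(k - 3)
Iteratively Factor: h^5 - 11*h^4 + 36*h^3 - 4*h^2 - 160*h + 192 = (h + 2)*(h^4 - 13*h^3 + 62*h^2 - 128*h + 96) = (h - 2)*(h + 2)*(h^3 - 11*h^2 + 40*h - 48) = (h - 4)*(h - 2)*(h + 2)*(h^2 - 7*h + 12) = (h - 4)^2*(h - 2)*(h + 2)*(h - 3)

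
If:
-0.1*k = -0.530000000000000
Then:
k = 5.30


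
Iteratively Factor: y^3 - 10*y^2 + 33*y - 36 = (y - 3)*(y^2 - 7*y + 12) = (y - 4)*(y - 3)*(y - 3)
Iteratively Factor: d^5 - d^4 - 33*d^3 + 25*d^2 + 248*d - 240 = (d - 1)*(d^4 - 33*d^2 - 8*d + 240) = (d - 3)*(d - 1)*(d^3 + 3*d^2 - 24*d - 80) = (d - 3)*(d - 1)*(d + 4)*(d^2 - d - 20) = (d - 5)*(d - 3)*(d - 1)*(d + 4)*(d + 4)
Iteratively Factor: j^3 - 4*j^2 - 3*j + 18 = (j - 3)*(j^2 - j - 6) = (j - 3)*(j + 2)*(j - 3)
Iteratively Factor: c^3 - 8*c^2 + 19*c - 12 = (c - 1)*(c^2 - 7*c + 12) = (c - 4)*(c - 1)*(c - 3)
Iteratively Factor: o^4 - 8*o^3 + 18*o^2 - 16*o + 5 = (o - 1)*(o^3 - 7*o^2 + 11*o - 5) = (o - 1)^2*(o^2 - 6*o + 5) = (o - 1)^3*(o - 5)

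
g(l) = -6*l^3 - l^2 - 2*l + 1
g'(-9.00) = -1442.00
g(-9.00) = 4312.00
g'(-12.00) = -2570.00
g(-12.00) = 10249.00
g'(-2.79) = -136.53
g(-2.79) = 129.10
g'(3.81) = -270.91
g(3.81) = -352.97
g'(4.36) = -352.89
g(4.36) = -524.02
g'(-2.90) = -147.58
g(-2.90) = 144.72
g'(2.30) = -101.82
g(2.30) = -81.89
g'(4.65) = -400.50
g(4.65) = -633.19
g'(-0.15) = -2.10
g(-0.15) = 1.30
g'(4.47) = -370.60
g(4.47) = -563.81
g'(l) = -18*l^2 - 2*l - 2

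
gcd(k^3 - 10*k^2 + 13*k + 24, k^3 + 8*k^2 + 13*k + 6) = k + 1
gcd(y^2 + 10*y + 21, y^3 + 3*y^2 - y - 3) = y + 3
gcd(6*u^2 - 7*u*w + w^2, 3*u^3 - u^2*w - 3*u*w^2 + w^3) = u - w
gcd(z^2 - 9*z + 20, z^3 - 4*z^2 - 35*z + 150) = z - 5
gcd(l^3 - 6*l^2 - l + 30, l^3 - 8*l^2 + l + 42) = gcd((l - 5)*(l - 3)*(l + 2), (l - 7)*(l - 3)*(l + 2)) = l^2 - l - 6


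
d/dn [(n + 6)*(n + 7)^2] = (n + 7)*(3*n + 19)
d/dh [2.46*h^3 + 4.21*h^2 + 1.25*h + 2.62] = 7.38*h^2 + 8.42*h + 1.25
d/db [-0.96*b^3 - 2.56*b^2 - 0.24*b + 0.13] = -2.88*b^2 - 5.12*b - 0.24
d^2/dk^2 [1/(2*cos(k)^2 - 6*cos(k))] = (-(1 - cos(2*k))^2 - 45*cos(k)/4 - 11*cos(2*k)/2 + 9*cos(3*k)/4 + 33/2)/(2*(cos(k) - 3)^3*cos(k)^3)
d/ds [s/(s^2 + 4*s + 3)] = (3 - s^2)/(s^4 + 8*s^3 + 22*s^2 + 24*s + 9)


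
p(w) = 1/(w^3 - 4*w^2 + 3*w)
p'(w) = (-3*w^2 + 8*w - 3)/(w^3 - 4*w^2 + 3*w)^2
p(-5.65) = -0.00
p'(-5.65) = -0.00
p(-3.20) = -0.01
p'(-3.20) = -0.01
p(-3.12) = -0.01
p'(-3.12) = -0.01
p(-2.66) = -0.02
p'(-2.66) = -0.01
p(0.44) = 1.59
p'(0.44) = -0.15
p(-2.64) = -0.02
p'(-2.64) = -0.02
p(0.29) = 1.79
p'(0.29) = -2.99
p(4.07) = 0.07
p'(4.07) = -0.11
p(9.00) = 0.00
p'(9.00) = 0.00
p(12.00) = 0.00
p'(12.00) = 0.00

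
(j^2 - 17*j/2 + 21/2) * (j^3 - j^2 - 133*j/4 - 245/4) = j^5 - 19*j^4/2 - 57*j^3/4 + 1687*j^2/8 + 343*j/2 - 5145/8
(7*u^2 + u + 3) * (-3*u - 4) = -21*u^3 - 31*u^2 - 13*u - 12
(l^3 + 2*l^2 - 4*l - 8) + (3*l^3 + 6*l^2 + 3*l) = 4*l^3 + 8*l^2 - l - 8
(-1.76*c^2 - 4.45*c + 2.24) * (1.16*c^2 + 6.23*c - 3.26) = -2.0416*c^4 - 16.1268*c^3 - 19.3875*c^2 + 28.4622*c - 7.3024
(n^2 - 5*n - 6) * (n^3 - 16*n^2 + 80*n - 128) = n^5 - 21*n^4 + 154*n^3 - 432*n^2 + 160*n + 768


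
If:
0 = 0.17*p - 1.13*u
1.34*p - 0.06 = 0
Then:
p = 0.04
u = 0.01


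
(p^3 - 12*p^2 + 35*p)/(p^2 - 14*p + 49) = p*(p - 5)/(p - 7)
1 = 1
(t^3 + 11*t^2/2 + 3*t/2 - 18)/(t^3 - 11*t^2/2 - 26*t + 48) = (t + 3)/(t - 8)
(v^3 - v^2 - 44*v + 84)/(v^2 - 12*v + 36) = (v^2 + 5*v - 14)/(v - 6)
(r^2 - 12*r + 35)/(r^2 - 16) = (r^2 - 12*r + 35)/(r^2 - 16)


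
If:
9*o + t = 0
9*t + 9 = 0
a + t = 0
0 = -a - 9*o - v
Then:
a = 1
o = 1/9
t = -1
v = -2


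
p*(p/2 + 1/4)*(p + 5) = p^3/2 + 11*p^2/4 + 5*p/4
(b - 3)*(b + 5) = b^2 + 2*b - 15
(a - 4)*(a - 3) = a^2 - 7*a + 12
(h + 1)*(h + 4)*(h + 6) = h^3 + 11*h^2 + 34*h + 24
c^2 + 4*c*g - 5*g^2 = (c - g)*(c + 5*g)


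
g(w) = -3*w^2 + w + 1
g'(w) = 1 - 6*w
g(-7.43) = -172.04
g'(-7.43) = 45.58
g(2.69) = -18.02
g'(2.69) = -15.14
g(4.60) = -57.88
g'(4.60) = -26.60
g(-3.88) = -48.04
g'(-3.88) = 24.28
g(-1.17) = -4.28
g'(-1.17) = 8.02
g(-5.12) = -82.76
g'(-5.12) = 31.72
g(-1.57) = -7.96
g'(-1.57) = 10.42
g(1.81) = -7.02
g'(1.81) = -9.86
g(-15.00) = -689.00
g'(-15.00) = 91.00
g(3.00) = -23.00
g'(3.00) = -17.00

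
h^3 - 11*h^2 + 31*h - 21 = (h - 7)*(h - 3)*(h - 1)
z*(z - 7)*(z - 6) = z^3 - 13*z^2 + 42*z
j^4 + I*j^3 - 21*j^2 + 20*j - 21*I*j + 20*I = (j - 4)*(j - 1)*(j + 5)*(j + I)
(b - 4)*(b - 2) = b^2 - 6*b + 8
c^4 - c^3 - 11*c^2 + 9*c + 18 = (c - 3)*(c - 2)*(c + 1)*(c + 3)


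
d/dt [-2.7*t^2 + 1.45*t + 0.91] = 1.45 - 5.4*t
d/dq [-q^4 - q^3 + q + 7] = -4*q^3 - 3*q^2 + 1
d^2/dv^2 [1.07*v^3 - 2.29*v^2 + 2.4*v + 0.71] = 6.42*v - 4.58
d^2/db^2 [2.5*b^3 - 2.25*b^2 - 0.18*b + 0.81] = 15.0*b - 4.5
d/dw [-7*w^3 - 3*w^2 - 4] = 3*w*(-7*w - 2)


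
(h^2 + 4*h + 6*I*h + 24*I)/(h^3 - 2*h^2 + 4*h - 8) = (h^2 + h*(4 + 6*I) + 24*I)/(h^3 - 2*h^2 + 4*h - 8)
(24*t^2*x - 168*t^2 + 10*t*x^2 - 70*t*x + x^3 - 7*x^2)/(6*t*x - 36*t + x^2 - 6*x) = (4*t*x - 28*t + x^2 - 7*x)/(x - 6)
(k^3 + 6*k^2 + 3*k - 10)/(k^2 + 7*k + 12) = (k^3 + 6*k^2 + 3*k - 10)/(k^2 + 7*k + 12)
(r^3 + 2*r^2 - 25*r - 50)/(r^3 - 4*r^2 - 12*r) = (r^2 - 25)/(r*(r - 6))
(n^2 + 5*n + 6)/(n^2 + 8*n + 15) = (n + 2)/(n + 5)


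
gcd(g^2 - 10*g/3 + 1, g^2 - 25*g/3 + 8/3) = g - 1/3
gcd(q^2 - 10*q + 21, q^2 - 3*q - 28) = q - 7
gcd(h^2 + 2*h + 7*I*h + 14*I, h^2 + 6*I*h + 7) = h + 7*I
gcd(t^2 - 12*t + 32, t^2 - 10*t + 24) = t - 4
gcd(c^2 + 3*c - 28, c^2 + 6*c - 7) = c + 7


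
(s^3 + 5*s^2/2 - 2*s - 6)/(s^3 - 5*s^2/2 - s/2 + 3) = (s^2 + 4*s + 4)/(s^2 - s - 2)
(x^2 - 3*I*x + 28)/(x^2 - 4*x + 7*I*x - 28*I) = (x^2 - 3*I*x + 28)/(x^2 + x*(-4 + 7*I) - 28*I)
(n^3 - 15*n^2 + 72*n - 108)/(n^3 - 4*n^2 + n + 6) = (n^2 - 12*n + 36)/(n^2 - n - 2)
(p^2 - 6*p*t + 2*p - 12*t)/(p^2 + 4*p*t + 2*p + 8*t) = (p - 6*t)/(p + 4*t)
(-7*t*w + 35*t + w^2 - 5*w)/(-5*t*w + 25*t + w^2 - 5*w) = (7*t - w)/(5*t - w)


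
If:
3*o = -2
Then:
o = -2/3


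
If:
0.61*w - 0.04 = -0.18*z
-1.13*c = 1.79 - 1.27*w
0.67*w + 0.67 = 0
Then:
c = -2.71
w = -1.00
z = 3.61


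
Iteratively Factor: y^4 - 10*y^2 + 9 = (y + 1)*(y^3 - y^2 - 9*y + 9) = (y + 1)*(y + 3)*(y^2 - 4*y + 3) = (y - 1)*(y + 1)*(y + 3)*(y - 3)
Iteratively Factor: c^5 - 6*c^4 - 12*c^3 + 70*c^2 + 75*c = (c)*(c^4 - 6*c^3 - 12*c^2 + 70*c + 75) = c*(c + 1)*(c^3 - 7*c^2 - 5*c + 75) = c*(c - 5)*(c + 1)*(c^2 - 2*c - 15) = c*(c - 5)*(c + 1)*(c + 3)*(c - 5)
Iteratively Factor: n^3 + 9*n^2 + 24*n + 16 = (n + 4)*(n^2 + 5*n + 4) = (n + 1)*(n + 4)*(n + 4)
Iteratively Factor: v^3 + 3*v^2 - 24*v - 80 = (v - 5)*(v^2 + 8*v + 16) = (v - 5)*(v + 4)*(v + 4)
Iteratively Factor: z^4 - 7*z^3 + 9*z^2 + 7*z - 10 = (z - 2)*(z^3 - 5*z^2 - z + 5) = (z - 2)*(z + 1)*(z^2 - 6*z + 5) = (z - 5)*(z - 2)*(z + 1)*(z - 1)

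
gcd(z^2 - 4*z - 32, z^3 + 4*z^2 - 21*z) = 1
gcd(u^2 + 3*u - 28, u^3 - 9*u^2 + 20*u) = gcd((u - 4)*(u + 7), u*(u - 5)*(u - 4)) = u - 4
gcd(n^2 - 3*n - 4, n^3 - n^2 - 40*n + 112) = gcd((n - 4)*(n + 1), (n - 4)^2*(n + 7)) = n - 4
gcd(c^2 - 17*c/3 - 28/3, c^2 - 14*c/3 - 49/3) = c - 7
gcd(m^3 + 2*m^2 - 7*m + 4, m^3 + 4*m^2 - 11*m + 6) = m^2 - 2*m + 1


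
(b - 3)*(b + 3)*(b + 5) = b^3 + 5*b^2 - 9*b - 45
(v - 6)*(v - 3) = v^2 - 9*v + 18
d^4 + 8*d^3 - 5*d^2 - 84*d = d*(d - 3)*(d + 4)*(d + 7)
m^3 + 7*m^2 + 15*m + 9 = (m + 1)*(m + 3)^2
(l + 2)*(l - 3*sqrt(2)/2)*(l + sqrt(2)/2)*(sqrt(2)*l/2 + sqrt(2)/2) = sqrt(2)*l^4/2 - l^3 + 3*sqrt(2)*l^3/2 - 3*l^2 + sqrt(2)*l^2/4 - 9*sqrt(2)*l/4 - 2*l - 3*sqrt(2)/2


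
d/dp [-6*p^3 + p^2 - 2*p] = -18*p^2 + 2*p - 2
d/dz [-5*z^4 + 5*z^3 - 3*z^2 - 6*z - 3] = -20*z^3 + 15*z^2 - 6*z - 6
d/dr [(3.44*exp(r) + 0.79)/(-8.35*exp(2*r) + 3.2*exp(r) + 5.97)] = (28.724*exp(2*r) + 13.193*exp(r) + 18.0088)*exp(r)/(69.7225*exp(4*r) - 53.44*exp(3*r) - 89.459*exp(2*r) + 38.208*exp(r) + 35.6409)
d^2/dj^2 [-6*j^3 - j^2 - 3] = -36*j - 2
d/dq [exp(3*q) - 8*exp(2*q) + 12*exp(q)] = (3*exp(2*q) - 16*exp(q) + 12)*exp(q)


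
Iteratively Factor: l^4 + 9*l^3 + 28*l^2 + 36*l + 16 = (l + 2)*(l^3 + 7*l^2 + 14*l + 8) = (l + 1)*(l + 2)*(l^2 + 6*l + 8) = (l + 1)*(l + 2)*(l + 4)*(l + 2)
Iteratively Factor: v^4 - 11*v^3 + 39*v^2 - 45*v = (v - 3)*(v^3 - 8*v^2 + 15*v) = (v - 5)*(v - 3)*(v^2 - 3*v) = v*(v - 5)*(v - 3)*(v - 3)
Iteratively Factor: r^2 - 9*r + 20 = (r - 4)*(r - 5)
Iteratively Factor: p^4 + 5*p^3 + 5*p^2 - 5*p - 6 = (p - 1)*(p^3 + 6*p^2 + 11*p + 6) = (p - 1)*(p + 1)*(p^2 + 5*p + 6) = (p - 1)*(p + 1)*(p + 3)*(p + 2)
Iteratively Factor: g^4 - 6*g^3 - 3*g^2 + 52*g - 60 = (g + 3)*(g^3 - 9*g^2 + 24*g - 20) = (g - 2)*(g + 3)*(g^2 - 7*g + 10) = (g - 2)^2*(g + 3)*(g - 5)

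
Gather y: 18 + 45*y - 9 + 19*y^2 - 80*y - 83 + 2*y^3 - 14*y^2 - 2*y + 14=2*y^3 + 5*y^2 - 37*y - 60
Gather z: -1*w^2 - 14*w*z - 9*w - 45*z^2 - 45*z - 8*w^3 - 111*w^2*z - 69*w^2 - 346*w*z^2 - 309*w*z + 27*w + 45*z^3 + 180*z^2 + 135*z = -8*w^3 - 70*w^2 + 18*w + 45*z^3 + z^2*(135 - 346*w) + z*(-111*w^2 - 323*w + 90)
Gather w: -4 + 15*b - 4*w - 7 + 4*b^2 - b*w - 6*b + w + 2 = 4*b^2 + 9*b + w*(-b - 3) - 9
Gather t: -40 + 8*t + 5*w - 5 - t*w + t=t*(9 - w) + 5*w - 45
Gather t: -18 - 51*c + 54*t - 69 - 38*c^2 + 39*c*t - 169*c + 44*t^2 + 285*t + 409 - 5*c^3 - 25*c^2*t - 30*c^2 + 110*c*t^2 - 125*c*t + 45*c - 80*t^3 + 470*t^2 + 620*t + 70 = -5*c^3 - 68*c^2 - 175*c - 80*t^3 + t^2*(110*c + 514) + t*(-25*c^2 - 86*c + 959) + 392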